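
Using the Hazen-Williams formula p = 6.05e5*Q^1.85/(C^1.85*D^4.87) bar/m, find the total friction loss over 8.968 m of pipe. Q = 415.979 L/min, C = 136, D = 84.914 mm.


Q^1.85 = 70030
C^1.85 = 8852.1
D^4.87 = 2.4782e+09
p/m = 0.0019314 bar/m
p_total = 0.0019314 * 8.968 = 0.017320 bar

0.017320 bar


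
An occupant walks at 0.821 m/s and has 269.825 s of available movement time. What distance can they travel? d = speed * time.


d = 0.821 * 269.825 = 221.53 m

221.53 m


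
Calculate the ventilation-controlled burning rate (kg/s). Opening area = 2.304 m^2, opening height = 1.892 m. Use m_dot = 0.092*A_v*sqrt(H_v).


sqrt(H_v) = 1.3755
m_dot = 0.092 * 2.304 * 1.3755 = 0.29156 kg/s

0.29156 kg/s


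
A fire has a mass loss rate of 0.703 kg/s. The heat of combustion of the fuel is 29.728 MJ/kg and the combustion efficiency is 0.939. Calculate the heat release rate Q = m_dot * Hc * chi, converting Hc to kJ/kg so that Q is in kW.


Hc = 29.728 MJ/kg = 29.728 * 1000 kJ/kg = 29728 kJ/kg
Q = 0.703 kg/s * 29728 kJ/kg * 0.939 = 19624 kW

19624 kW


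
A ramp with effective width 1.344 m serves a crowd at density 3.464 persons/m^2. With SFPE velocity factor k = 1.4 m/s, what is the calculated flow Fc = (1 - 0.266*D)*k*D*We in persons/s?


1 - 0.266*D = 1 - 0.266*3.464 = 0.078576
Fs = 0.078576 * 1.4 * 3.464 = 0.38106 persons/(s*m)
Fc = 0.38106 * 1.344 = 0.51215 persons/s

0.51215 persons/s


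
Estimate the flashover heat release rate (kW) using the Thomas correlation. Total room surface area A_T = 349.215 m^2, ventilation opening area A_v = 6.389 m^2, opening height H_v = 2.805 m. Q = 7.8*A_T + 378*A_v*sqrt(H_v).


7.8*A_T = 2723.877
sqrt(H_v) = 1.6748
378*A_v*sqrt(H_v) = 4044.7
Q = 2723.877 + 4044.7 = 6768.6 kW

6768.6 kW


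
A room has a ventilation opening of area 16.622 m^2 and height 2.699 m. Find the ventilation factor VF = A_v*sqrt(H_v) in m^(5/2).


sqrt(H_v) = 1.6429
VF = 16.622 * 1.6429 = 27.308 m^(5/2)

27.308 m^(5/2)


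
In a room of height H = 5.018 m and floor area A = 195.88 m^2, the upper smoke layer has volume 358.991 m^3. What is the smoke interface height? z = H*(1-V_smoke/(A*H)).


V/(A*H) = 0.36523
1 - 0.36523 = 0.63477
z = 5.018 * 0.63477 = 3.1853 m

3.1853 m


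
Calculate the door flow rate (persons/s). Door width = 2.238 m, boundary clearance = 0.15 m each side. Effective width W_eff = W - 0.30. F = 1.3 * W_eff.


W_eff = 2.238 - 0.30 = 1.938 m
F = 1.3 * 1.938 = 2.5194 persons/s

2.5194 persons/s


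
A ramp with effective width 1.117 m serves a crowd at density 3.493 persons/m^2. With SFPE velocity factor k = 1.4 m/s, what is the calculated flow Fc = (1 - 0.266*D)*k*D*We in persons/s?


1 - 0.266*D = 1 - 0.266*3.493 = 0.070862
Fs = 0.070862 * 1.4 * 3.493 = 0.34653 persons/(s*m)
Fc = 0.34653 * 1.117 = 0.38707 persons/s

0.38707 persons/s


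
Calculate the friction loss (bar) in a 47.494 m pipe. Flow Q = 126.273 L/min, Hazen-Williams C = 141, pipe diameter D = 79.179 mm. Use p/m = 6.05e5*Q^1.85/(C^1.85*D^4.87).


Q^1.85 = 7716.6
C^1.85 = 9463.6
D^4.87 = 1.7629e+09
p/m = 0.00027983 bar/m
p_total = 0.00027983 * 47.494 = 0.013290 bar

0.013290 bar


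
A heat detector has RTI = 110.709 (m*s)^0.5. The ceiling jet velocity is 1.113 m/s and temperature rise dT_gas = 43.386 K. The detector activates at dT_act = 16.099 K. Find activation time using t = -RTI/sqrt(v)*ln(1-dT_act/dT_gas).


dT_act/dT_gas = 0.37106
ln(1 - 0.37106) = -0.46373
t = -110.709 / sqrt(1.113) * -0.46373 = 48.663 s

48.663 s


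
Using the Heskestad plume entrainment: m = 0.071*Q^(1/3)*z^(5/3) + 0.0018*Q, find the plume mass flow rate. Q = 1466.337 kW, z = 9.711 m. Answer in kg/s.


Q^(1/3) = 11.361
z^(5/3) = 44.202
First term = 0.071 * 11.361 * 44.202 = 35.654
Second term = 0.0018 * 1466.337 = 2.6394
m = 38.294 kg/s

38.294 kg/s


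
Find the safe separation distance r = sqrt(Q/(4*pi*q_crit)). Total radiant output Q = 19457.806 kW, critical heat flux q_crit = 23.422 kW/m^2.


4*pi*q_crit = 294.33
Q/(4*pi*q_crit) = 66.109
r = sqrt(66.109) = 8.1307 m

8.1307 m


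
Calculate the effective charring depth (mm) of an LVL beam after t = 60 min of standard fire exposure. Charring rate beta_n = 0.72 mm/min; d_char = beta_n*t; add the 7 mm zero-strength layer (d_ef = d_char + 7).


d_char = 0.72 * 60 = 43.2 mm
d_ef = 43.2 + 1.0*7 = 50.2 mm

50.2 mm


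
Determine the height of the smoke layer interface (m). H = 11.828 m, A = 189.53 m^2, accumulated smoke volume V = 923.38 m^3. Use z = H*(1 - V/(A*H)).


V/(A*H) = 0.41190
1 - 0.41190 = 0.58810
z = 11.828 * 0.58810 = 6.9561 m

6.9561 m


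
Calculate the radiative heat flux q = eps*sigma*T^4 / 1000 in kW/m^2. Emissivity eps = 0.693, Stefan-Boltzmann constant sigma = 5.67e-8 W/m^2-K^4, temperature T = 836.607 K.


T^4 = 4.8988e+11
q = 0.693 * 5.67e-8 * 4.8988e+11 / 1000 = 19.249 kW/m^2

19.249 kW/m^2


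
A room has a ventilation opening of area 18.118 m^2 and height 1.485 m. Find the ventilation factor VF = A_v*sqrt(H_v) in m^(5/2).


sqrt(H_v) = 1.2186
VF = 18.118 * 1.2186 = 22.079 m^(5/2)

22.079 m^(5/2)


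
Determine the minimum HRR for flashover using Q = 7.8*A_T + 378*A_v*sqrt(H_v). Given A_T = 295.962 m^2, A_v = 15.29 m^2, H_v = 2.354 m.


7.8*A_T = 2308.5
sqrt(H_v) = 1.5343
378*A_v*sqrt(H_v) = 8867.5
Q = 2308.5 + 8867.5 = 11176 kW

11176 kW


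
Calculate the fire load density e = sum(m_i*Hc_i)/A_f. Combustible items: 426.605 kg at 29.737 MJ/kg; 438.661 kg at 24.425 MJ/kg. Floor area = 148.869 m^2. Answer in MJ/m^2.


Total energy = 426.605*29.737 + 438.661*24.425
= 12685.95 + 10714.29
= 23400.25 MJ
e = 23400.25 / 148.869 = 157.19 MJ/m^2

157.19 MJ/m^2


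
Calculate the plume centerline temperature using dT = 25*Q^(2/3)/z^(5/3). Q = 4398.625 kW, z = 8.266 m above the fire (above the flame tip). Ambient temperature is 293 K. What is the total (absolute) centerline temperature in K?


Q^(2/3) = 268.46
z^(5/3) = 33.793
dT = 25 * 268.46 / 33.793 = 198.61 K
T = 293 + 198.61 = 491.61 K

491.61 K


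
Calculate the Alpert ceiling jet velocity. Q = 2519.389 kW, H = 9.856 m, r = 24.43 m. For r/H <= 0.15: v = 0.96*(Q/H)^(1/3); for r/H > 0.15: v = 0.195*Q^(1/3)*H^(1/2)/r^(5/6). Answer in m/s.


r/H = 24.43 / 9.856 = 2.4787
r/H > 0.15, so v = 0.195*Q^(1/3)*H^(1/2)/r^(5/6)
Q^(1/3) = 13.607
H^(1/2) = 3.1394
r^(5/6) = 14.342
v = 0.195 * 13.607 * 3.1394 / 14.342 = 0.58083 m/s

0.58083 m/s


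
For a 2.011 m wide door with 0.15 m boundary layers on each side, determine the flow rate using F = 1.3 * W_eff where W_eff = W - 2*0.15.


W_eff = 2.011 - 0.30 = 1.711 m
F = 1.3 * 1.711 = 2.2243 persons/s

2.2243 persons/s


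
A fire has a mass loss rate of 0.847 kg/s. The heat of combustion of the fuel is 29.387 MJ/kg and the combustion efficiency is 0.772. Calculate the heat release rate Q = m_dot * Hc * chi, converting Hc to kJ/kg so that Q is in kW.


Hc = 29.387 MJ/kg = 29.387 * 1000 kJ/kg = 29387 kJ/kg
Q = 0.847 kg/s * 29387 kJ/kg * 0.772 = 19216 kW

19216 kW


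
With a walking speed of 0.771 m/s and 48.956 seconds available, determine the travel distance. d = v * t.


d = 0.771 * 48.956 = 37.745 m

37.745 m


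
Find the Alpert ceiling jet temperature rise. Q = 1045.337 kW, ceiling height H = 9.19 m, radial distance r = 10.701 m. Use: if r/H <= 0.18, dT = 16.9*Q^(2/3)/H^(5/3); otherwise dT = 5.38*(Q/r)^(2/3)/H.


r/H = 10.701 / 9.19 = 1.1644
r/H > 0.18, so dT = 5.38*(Q/r)^(2/3)/H
Q/r = 97.686
(Q/r)^(2/3) = 21.211
dT = 5.38 * 21.211 / 9.19 = 12.417 K

12.417 K


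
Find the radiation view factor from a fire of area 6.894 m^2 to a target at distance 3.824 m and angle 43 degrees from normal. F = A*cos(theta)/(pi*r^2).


cos(43 deg) = 0.73135
pi*r^2 = 45.939
F = 6.894 * 0.73135 / 45.939 = 0.10975

0.10975


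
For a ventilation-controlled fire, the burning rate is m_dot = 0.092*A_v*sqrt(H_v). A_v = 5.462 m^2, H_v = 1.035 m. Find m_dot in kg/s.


sqrt(H_v) = 1.0173
m_dot = 0.092 * 5.462 * 1.0173 = 0.51122 kg/s

0.51122 kg/s


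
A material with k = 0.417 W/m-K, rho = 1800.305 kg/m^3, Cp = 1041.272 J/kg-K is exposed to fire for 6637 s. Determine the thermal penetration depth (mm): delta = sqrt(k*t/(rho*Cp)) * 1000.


alpha = 0.417 / (1800.305 * 1041.272) = 2.2245e-07 m^2/s
alpha * t = 0.0014764
delta = sqrt(0.0014764) * 1000 = 38.424 mm

38.424 mm


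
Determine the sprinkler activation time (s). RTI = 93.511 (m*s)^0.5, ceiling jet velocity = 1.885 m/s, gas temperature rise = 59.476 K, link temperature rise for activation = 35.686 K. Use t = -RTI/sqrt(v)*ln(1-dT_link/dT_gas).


dT_link/dT_gas = 0.60001
ln(1 - 0.60001) = -0.91631
t = -93.511 / sqrt(1.885) * -0.91631 = 62.409 s

62.409 s


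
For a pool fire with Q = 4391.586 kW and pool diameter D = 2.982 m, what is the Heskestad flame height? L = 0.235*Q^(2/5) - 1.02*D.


Q^(2/5) = 28.645
0.235 * Q^(2/5) = 6.7316
1.02 * D = 3.0416
L = 3.6899 m

3.6899 m


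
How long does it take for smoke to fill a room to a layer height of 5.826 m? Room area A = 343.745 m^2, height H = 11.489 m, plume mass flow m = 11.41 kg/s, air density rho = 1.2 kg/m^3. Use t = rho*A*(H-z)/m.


H - z = 5.663 m
t = 1.2 * 343.745 * 5.663 / 11.41 = 204.73 s

204.73 s


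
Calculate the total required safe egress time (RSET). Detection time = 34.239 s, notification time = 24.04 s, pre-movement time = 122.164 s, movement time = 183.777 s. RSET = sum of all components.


Total = 34.239 + 24.04 + 122.164 + 183.777 = 364.22 s

364.22 s


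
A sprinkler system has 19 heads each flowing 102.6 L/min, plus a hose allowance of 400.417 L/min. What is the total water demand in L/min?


Sprinkler demand = 19 * 102.6 = 1949.4 L/min
Total = 1949.4 + 400.417 = 2349.817 L/min

2349.817 L/min


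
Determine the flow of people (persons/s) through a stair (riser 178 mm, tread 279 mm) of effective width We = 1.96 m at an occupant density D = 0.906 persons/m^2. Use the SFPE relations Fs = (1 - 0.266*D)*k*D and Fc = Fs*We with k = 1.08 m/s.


1 - 0.266*D = 1 - 0.266*0.906 = 0.75900
Fs = 0.75900 * 1.08 * 0.906 = 0.74267 persons/(s*m)
Fc = 0.74267 * 1.96 = 1.4556 persons/s

1.4556 persons/s


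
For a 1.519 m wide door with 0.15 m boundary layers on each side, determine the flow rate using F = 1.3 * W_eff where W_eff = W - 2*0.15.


W_eff = 1.519 - 0.30 = 1.219 m
F = 1.3 * 1.219 = 1.5847 persons/s

1.5847 persons/s


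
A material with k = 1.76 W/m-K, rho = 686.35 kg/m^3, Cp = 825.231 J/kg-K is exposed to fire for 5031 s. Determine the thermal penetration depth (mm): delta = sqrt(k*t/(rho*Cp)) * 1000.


alpha = 1.76 / (686.35 * 825.231) = 3.1074e-06 m^2/s
alpha * t = 0.015633
delta = sqrt(0.015633) * 1000 = 125.03 mm

125.03 mm


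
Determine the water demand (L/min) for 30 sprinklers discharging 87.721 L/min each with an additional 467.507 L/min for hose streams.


Sprinkler demand = 30 * 87.721 = 2631.63 L/min
Total = 2631.63 + 467.507 = 3099.137 L/min

3099.137 L/min


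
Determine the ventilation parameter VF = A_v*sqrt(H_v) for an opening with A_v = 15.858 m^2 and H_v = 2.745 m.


sqrt(H_v) = 1.6568
VF = 15.858 * 1.6568 = 26.274 m^(5/2)

26.274 m^(5/2)


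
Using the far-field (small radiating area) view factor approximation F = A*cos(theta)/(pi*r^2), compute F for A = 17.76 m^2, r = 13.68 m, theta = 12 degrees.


cos(12 deg) = 0.97815
pi*r^2 = 587.93
F = 17.76 * 0.97815 / 587.93 = 0.029548

0.029548


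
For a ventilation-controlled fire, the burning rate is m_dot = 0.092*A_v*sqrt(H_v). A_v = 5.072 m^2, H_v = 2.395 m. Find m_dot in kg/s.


sqrt(H_v) = 1.5476
m_dot = 0.092 * 5.072 * 1.5476 = 0.72214 kg/s

0.72214 kg/s


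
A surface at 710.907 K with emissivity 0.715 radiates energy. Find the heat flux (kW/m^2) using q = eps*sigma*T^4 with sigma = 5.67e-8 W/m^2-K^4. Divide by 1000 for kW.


T^4 = 2.5542e+11
q = 0.715 * 5.67e-8 * 2.5542e+11 / 1000 = 10.355 kW/m^2

10.355 kW/m^2


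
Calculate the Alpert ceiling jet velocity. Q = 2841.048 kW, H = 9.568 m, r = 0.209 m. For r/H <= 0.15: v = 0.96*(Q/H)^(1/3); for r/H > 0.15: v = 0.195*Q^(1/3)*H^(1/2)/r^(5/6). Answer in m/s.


r/H = 0.209 / 9.568 = 0.021844
r/H <= 0.15, so v = 0.96*(Q/H)^(1/3)
Q/H = 296.93
(Q/H)^(1/3) = 6.6714
v = 0.96 * 6.6714 = 6.4046 m/s

6.4046 m/s


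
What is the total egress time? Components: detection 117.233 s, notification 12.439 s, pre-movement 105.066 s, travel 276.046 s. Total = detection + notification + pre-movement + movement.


Total = 117.233 + 12.439 + 105.066 + 276.046 = 510.784 s

510.784 s


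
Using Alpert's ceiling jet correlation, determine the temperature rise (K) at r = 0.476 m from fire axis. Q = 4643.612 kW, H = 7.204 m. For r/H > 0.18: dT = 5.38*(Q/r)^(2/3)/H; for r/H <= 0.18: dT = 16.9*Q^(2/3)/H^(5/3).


r/H = 0.476 / 7.204 = 0.066074
r/H <= 0.18, so dT = 16.9*Q^(2/3)/H^(5/3)
Q^(2/3) = 278.34
H^(5/3) = 26.871
dT = 16.9 * 278.34 / 26.871 = 175.05 K

175.05 K


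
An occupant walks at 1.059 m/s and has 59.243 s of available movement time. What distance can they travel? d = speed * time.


d = 1.059 * 59.243 = 62.738 m

62.738 m


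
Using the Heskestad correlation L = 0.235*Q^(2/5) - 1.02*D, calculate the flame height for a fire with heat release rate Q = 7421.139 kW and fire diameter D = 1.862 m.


Q^(2/5) = 35.334
0.235 * Q^(2/5) = 8.3034
1.02 * D = 1.8992
L = 6.4042 m

6.4042 m


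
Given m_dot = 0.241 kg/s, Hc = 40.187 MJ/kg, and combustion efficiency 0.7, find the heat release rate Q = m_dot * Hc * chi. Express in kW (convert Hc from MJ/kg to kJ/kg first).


Hc = 40.187 MJ/kg = 40.187 * 1000 kJ/kg = 40187 kJ/kg
Q = 0.241 kg/s * 40187 kJ/kg * 0.7 = 6779.5 kW

6779.5 kW


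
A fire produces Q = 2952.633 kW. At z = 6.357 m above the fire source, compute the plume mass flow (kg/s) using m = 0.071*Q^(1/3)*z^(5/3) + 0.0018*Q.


Q^(1/3) = 14.346
z^(5/3) = 21.815
First term = 0.071 * 14.346 * 21.815 = 22.220
Second term = 0.0018 * 2952.633 = 5.3147
m = 27.535 kg/s

27.535 kg/s


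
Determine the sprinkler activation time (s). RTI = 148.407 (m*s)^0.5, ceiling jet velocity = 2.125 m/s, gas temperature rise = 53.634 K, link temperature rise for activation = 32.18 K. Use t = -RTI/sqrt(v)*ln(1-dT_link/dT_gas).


dT_link/dT_gas = 0.59999
ln(1 - 0.59999) = -0.91627
t = -148.407 / sqrt(2.125) * -0.91627 = 93.282 s

93.282 s


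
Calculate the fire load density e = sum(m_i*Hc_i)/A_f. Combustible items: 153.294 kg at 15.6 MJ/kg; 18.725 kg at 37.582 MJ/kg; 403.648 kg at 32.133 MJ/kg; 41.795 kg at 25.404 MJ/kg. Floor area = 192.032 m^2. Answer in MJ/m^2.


Total energy = 153.294*15.6 + 18.725*37.582 + 403.648*32.133 + 41.795*25.404
= 2391.386 + 703.7230 + 12970.42 + 1061.760
= 17127.29 MJ
e = 17127.29 / 192.032 = 89.190 MJ/m^2

89.190 MJ/m^2


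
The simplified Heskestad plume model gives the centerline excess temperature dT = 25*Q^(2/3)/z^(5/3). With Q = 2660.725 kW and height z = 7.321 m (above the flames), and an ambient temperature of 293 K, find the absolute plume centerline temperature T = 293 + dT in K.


Q^(2/3) = 192.01
z^(5/3) = 27.603
dT = 25 * 192.01 / 27.603 = 173.91 K
T = 293 + 173.91 = 466.91 K

466.91 K


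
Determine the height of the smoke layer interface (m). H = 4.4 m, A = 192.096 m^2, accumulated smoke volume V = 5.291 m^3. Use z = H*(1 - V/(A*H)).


V/(A*H) = 0.0062599
1 - 0.0062599 = 0.99374
z = 4.4 * 0.99374 = 4.3725 m

4.3725 m


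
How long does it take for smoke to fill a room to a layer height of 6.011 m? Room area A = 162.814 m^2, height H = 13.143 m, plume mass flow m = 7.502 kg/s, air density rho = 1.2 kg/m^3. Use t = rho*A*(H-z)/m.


H - z = 7.132 m
t = 1.2 * 162.814 * 7.132 / 7.502 = 185.74 s

185.74 s


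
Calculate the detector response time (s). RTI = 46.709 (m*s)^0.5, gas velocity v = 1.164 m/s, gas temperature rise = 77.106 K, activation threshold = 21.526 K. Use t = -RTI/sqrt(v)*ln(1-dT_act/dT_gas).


dT_act/dT_gas = 0.27917
ln(1 - 0.27917) = -0.32736
t = -46.709 / sqrt(1.164) * -0.32736 = 14.173 s

14.173 s


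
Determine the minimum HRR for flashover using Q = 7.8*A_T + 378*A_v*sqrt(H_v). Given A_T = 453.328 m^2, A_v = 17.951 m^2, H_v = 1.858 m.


7.8*A_T = 3536.0
sqrt(H_v) = 1.3631
378*A_v*sqrt(H_v) = 9249.2
Q = 3536.0 + 9249.2 = 12785 kW

12785 kW


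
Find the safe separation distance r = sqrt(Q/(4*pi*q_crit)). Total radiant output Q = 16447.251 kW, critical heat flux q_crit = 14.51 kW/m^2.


4*pi*q_crit = 182.34
Q/(4*pi*q_crit) = 90.202
r = sqrt(90.202) = 9.4975 m

9.4975 m


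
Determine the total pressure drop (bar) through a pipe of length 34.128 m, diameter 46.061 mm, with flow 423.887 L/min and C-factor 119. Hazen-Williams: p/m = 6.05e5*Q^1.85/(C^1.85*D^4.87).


Q^1.85 = 72512
C^1.85 = 6914.5
D^4.87 = 1.2602e+08
p/m = 0.050347 bar/m
p_total = 0.050347 * 34.128 = 1.7182 bar

1.7182 bar


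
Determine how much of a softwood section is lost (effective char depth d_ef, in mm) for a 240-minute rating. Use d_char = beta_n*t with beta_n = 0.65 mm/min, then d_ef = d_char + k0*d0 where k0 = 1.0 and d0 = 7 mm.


d_char = 0.65 * 240 = 156 mm
d_ef = 156 + 1.0*7 = 163 mm

163 mm


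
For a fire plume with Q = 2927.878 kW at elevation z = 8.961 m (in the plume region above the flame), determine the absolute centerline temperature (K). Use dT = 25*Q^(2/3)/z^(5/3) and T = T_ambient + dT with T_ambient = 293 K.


Q^(2/3) = 204.66
z^(5/3) = 38.660
dT = 25 * 204.66 / 38.660 = 132.35 K
T = 293 + 132.35 = 425.35 K

425.35 K


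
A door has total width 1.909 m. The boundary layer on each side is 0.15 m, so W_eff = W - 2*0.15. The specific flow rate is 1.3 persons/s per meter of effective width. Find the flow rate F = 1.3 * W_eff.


W_eff = 1.909 - 0.30 = 1.609 m
F = 1.3 * 1.609 = 2.0917 persons/s

2.0917 persons/s


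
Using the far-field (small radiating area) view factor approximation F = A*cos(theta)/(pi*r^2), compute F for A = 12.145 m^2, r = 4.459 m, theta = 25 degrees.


cos(25 deg) = 0.90631
pi*r^2 = 62.463
F = 12.145 * 0.90631 / 62.463 = 0.17622

0.17622


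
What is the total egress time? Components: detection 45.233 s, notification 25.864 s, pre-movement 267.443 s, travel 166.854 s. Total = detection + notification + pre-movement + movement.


Total = 45.233 + 25.864 + 267.443 + 166.854 = 505.394 s

505.394 s


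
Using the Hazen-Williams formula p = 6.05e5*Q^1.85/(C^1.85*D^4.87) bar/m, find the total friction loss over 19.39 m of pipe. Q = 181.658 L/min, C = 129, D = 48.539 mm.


Q^1.85 = 15122
C^1.85 = 8027.7
D^4.87 = 1.6265e+08
p/m = 0.0070069 bar/m
p_total = 0.0070069 * 19.39 = 0.13586 bar

0.13586 bar


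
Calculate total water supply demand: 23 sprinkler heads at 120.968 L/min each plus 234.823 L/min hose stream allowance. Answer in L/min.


Sprinkler demand = 23 * 120.968 = 2782.264 L/min
Total = 2782.264 + 234.823 = 3017.087 L/min

3017.087 L/min


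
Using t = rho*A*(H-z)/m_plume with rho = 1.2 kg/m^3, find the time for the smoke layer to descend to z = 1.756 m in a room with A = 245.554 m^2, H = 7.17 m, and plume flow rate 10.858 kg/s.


H - z = 5.414 m
t = 1.2 * 245.554 * 5.414 / 10.858 = 146.93 s

146.93 s


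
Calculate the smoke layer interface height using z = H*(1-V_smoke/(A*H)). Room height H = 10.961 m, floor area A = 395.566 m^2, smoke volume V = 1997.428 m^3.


V/(A*H) = 0.46068
1 - 0.46068 = 0.53932
z = 10.961 * 0.53932 = 5.9115 m

5.9115 m


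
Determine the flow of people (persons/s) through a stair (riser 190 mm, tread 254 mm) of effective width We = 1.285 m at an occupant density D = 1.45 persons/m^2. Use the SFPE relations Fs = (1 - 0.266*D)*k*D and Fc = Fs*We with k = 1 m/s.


1 - 0.266*D = 1 - 0.266*1.45 = 0.61430
Fs = 0.61430 * 1 * 1.45 = 0.89074 persons/(s*m)
Fc = 0.89074 * 1.285 = 1.1446 persons/s

1.1446 persons/s


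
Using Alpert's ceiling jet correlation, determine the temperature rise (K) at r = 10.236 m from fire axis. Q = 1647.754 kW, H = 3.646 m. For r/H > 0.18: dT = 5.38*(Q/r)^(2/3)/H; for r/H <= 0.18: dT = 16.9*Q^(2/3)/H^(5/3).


r/H = 10.236 / 3.646 = 2.8075
r/H > 0.18, so dT = 5.38*(Q/r)^(2/3)/H
Q/r = 160.98
(Q/r)^(2/3) = 29.592
dT = 5.38 * 29.592 / 3.646 = 43.666 K

43.666 K


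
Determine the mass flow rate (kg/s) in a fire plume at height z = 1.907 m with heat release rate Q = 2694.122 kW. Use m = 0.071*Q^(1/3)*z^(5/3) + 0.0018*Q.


Q^(1/3) = 13.915
z^(5/3) = 2.9326
First term = 0.071 * 13.915 * 2.9326 = 2.8972
Second term = 0.0018 * 2694.122 = 4.8494
m = 7.7466 kg/s

7.7466 kg/s


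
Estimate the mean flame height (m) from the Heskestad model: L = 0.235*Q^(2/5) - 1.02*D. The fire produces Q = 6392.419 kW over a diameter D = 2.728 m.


Q^(2/5) = 33.286
0.235 * Q^(2/5) = 7.8223
1.02 * D = 2.7826
L = 5.0397 m

5.0397 m


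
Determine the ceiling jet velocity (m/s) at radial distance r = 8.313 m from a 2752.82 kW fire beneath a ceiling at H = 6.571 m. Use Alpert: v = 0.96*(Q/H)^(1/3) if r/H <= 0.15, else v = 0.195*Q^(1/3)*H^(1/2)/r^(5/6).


r/H = 8.313 / 6.571 = 1.2651
r/H > 0.15, so v = 0.195*Q^(1/3)*H^(1/2)/r^(5/6)
Q^(1/3) = 14.015
H^(1/2) = 2.5634
r^(5/6) = 5.8407
v = 0.195 * 14.015 * 2.5634 / 5.8407 = 1.1994 m/s

1.1994 m/s


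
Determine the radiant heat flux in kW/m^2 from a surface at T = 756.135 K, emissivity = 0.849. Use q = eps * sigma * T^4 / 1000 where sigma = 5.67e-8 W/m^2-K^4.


T^4 = 3.2689e+11
q = 0.849 * 5.67e-8 * 3.2689e+11 / 1000 = 15.736 kW/m^2

15.736 kW/m^2


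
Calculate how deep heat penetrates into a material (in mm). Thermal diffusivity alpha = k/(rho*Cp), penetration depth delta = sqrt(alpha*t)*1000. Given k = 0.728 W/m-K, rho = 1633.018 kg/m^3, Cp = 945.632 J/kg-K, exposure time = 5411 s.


alpha = 0.728 / (1633.018 * 945.632) = 4.7143e-07 m^2/s
alpha * t = 0.0025509
delta = sqrt(0.0025509) * 1000 = 50.507 mm

50.507 mm


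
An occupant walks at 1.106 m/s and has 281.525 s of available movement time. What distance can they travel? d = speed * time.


d = 1.106 * 281.525 = 311.37 m

311.37 m


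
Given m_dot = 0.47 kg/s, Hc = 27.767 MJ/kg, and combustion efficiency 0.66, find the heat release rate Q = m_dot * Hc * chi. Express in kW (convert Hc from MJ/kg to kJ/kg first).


Hc = 27.767 MJ/kg = 27.767 * 1000 kJ/kg = 27767 kJ/kg
Q = 0.47 kg/s * 27767 kJ/kg * 0.66 = 8613.3 kW

8613.3 kW


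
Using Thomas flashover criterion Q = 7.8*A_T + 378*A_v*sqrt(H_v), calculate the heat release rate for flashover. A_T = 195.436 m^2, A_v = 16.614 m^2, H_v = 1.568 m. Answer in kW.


7.8*A_T = 1524.4
sqrt(H_v) = 1.2522
378*A_v*sqrt(H_v) = 7863.9
Q = 1524.4 + 7863.9 = 9388.3 kW

9388.3 kW


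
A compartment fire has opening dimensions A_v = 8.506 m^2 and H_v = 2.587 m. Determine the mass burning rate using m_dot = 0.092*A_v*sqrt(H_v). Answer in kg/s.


sqrt(H_v) = 1.6084
m_dot = 0.092 * 8.506 * 1.6084 = 1.2587 kg/s

1.2587 kg/s


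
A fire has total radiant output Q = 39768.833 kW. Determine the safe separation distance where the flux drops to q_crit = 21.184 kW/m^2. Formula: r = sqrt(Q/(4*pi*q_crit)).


4*pi*q_crit = 266.21
Q/(4*pi*q_crit) = 149.39
r = sqrt(149.39) = 12.223 m

12.223 m


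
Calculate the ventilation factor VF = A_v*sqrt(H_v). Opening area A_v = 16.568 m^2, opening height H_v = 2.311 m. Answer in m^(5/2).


sqrt(H_v) = 1.5202
VF = 16.568 * 1.5202 = 25.187 m^(5/2)

25.187 m^(5/2)


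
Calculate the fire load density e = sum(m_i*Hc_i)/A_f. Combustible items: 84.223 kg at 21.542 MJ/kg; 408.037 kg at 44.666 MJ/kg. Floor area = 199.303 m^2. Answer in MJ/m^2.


Total energy = 84.223*21.542 + 408.037*44.666
= 1814.332 + 18225.38
= 20039.71 MJ
e = 20039.71 / 199.303 = 100.55 MJ/m^2

100.55 MJ/m^2


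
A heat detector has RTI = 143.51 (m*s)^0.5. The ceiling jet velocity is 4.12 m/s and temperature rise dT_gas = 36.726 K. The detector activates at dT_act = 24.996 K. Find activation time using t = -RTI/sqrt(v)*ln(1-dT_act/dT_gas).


dT_act/dT_gas = 0.68061
ln(1 - 0.68061) = -1.1413
t = -143.51 / sqrt(4.12) * -1.1413 = 80.695 s

80.695 s


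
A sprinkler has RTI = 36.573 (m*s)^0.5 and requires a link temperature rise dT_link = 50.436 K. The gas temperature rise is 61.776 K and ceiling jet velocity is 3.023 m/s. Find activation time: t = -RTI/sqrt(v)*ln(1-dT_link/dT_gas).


dT_link/dT_gas = 0.81643
ln(1 - 0.81643) = -1.6952
t = -36.573 / sqrt(3.023) * -1.6952 = 35.658 s

35.658 s


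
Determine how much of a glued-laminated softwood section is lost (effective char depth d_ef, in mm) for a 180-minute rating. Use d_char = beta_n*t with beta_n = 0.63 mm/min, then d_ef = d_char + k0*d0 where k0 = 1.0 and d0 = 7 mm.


d_char = 0.63 * 180 = 113.4 mm
d_ef = 113.4 + 1.0*7 = 120.4 mm

120.4 mm


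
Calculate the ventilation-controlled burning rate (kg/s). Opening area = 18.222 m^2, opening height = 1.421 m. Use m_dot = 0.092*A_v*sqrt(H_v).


sqrt(H_v) = 1.1921
m_dot = 0.092 * 18.222 * 1.1921 = 1.9984 kg/s

1.9984 kg/s


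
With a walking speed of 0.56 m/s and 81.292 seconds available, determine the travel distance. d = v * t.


d = 0.56 * 81.292 = 45.524 m

45.524 m


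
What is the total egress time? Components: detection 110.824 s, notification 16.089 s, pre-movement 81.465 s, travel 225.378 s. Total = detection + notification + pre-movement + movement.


Total = 110.824 + 16.089 + 81.465 + 225.378 = 433.756 s

433.756 s


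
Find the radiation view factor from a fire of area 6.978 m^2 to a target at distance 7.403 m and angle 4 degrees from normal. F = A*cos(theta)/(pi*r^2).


cos(4 deg) = 0.99756
pi*r^2 = 172.17
F = 6.978 * 0.99756 / 172.17 = 0.040430

0.040430


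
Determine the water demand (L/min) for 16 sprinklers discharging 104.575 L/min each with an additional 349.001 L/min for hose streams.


Sprinkler demand = 16 * 104.575 = 1673.2 L/min
Total = 1673.2 + 349.001 = 2022.201 L/min

2022.201 L/min


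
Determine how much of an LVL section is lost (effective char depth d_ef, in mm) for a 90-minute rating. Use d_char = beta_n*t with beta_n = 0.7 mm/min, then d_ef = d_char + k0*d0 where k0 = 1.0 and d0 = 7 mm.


d_char = 0.7 * 90 = 63 mm
d_ef = 63 + 1.0*7 = 70 mm

70 mm


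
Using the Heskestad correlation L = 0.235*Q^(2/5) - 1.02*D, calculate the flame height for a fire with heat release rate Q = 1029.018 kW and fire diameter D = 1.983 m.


Q^(2/5) = 16.031
0.235 * Q^(2/5) = 3.7674
1.02 * D = 2.0227
L = 1.7447 m

1.7447 m


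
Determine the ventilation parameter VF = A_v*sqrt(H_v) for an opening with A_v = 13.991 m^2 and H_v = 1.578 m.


sqrt(H_v) = 1.2562
VF = 13.991 * 1.2562 = 17.575 m^(5/2)

17.575 m^(5/2)


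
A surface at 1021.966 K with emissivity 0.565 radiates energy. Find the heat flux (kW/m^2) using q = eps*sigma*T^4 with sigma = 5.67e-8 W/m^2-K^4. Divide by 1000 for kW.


T^4 = 1.0908e+12
q = 0.565 * 5.67e-8 * 1.0908e+12 / 1000 = 34.944 kW/m^2

34.944 kW/m^2


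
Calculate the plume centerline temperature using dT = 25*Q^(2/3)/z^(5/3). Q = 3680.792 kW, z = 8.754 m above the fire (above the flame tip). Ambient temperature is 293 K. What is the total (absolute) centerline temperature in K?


Q^(2/3) = 238.39
z^(5/3) = 37.183
dT = 25 * 238.39 / 37.183 = 160.28 K
T = 293 + 160.28 = 453.28 K

453.28 K


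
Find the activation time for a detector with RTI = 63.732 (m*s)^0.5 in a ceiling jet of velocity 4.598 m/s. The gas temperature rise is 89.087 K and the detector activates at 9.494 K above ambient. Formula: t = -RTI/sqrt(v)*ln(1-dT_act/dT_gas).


dT_act/dT_gas = 0.10657
ln(1 - 0.10657) = -0.11269
t = -63.732 / sqrt(4.598) * -0.11269 = 3.3493 s

3.3493 s


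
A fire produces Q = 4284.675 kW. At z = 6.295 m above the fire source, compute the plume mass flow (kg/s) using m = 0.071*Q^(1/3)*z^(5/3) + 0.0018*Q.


Q^(1/3) = 16.242
z^(5/3) = 21.461
First term = 0.071 * 16.242 * 21.461 = 24.749
Second term = 0.0018 * 4284.675 = 7.7124
m = 32.461 kg/s

32.461 kg/s


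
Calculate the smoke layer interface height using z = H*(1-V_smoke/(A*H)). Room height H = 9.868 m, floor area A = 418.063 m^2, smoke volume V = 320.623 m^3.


V/(A*H) = 0.077718
1 - 0.077718 = 0.92228
z = 9.868 * 0.92228 = 9.1011 m

9.1011 m


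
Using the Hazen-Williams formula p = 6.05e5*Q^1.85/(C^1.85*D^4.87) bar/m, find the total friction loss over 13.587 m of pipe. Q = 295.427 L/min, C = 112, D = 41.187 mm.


Q^1.85 = 37182
C^1.85 = 6180.9
D^4.87 = 7.3094e+07
p/m = 0.049791 bar/m
p_total = 0.049791 * 13.587 = 0.67651 bar

0.67651 bar


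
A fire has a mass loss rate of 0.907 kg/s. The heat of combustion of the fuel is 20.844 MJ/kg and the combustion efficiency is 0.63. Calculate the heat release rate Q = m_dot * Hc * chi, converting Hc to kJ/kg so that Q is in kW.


Hc = 20.844 MJ/kg = 20.844 * 1000 kJ/kg = 20844 kJ/kg
Q = 0.907 kg/s * 20844 kJ/kg * 0.63 = 11910 kW

11910 kW


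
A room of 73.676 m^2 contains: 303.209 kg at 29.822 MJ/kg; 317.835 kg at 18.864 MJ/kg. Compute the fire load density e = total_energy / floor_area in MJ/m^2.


Total energy = 303.209*29.822 + 317.835*18.864
= 9042.299 + 5995.639
= 15037.94 MJ
e = 15037.94 / 73.676 = 204.11 MJ/m^2

204.11 MJ/m^2


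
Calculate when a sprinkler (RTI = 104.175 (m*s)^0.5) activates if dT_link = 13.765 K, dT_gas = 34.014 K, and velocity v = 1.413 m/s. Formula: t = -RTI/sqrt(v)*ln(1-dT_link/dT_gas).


dT_link/dT_gas = 0.40469
ln(1 - 0.40469) = -0.51867
t = -104.175 / sqrt(1.413) * -0.51867 = 45.455 s

45.455 s


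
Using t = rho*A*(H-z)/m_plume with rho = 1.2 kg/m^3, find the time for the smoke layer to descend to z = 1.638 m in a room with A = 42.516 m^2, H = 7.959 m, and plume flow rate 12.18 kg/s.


H - z = 6.321 m
t = 1.2 * 42.516 * 6.321 / 12.18 = 26.477 s

26.477 s


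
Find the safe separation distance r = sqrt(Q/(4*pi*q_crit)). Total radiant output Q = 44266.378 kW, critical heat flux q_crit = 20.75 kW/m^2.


4*pi*q_crit = 260.75
Q/(4*pi*q_crit) = 169.76
r = sqrt(169.76) = 13.029 m

13.029 m


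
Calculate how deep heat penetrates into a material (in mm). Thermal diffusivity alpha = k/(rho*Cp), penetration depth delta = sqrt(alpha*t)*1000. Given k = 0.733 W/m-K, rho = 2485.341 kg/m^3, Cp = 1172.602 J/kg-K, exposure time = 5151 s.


alpha = 0.733 / (2485.341 * 1172.602) = 2.5152e-07 m^2/s
alpha * t = 0.0012956
delta = sqrt(0.0012956) * 1000 = 35.994 mm

35.994 mm


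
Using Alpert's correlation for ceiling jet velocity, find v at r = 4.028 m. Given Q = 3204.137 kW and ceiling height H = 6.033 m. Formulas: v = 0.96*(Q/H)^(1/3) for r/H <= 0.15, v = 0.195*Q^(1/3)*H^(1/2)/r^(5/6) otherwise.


r/H = 4.028 / 6.033 = 0.66766
r/H > 0.15, so v = 0.195*Q^(1/3)*H^(1/2)/r^(5/6)
Q^(1/3) = 14.742
H^(1/2) = 2.4562
r^(5/6) = 3.1933
v = 0.195 * 14.742 * 2.4562 / 3.1933 = 2.2112 m/s

2.2112 m/s


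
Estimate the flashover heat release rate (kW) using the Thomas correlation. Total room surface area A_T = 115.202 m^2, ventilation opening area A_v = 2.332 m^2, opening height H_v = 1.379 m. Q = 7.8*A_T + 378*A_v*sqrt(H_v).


7.8*A_T = 898.58
sqrt(H_v) = 1.1743
378*A_v*sqrt(H_v) = 1035.1
Q = 898.58 + 1035.1 = 1933.7 kW

1933.7 kW


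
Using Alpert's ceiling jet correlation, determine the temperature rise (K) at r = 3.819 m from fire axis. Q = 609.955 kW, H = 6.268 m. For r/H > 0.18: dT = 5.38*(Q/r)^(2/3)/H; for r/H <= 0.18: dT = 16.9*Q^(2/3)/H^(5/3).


r/H = 3.819 / 6.268 = 0.60929
r/H > 0.18, so dT = 5.38*(Q/r)^(2/3)/H
Q/r = 159.72
(Q/r)^(2/3) = 29.437
dT = 5.38 * 29.437 / 6.268 = 25.267 K

25.267 K


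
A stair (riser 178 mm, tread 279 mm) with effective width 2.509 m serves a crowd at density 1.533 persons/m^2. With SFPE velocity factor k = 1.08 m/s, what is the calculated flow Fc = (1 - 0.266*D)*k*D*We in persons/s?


1 - 0.266*D = 1 - 0.266*1.533 = 0.59222
Fs = 0.59222 * 1.08 * 1.533 = 0.98051 persons/(s*m)
Fc = 0.98051 * 2.509 = 2.4601 persons/s

2.4601 persons/s


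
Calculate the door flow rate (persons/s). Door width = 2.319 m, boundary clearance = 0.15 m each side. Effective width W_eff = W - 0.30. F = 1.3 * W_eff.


W_eff = 2.319 - 0.30 = 2.019 m
F = 1.3 * 2.019 = 2.6247 persons/s

2.6247 persons/s


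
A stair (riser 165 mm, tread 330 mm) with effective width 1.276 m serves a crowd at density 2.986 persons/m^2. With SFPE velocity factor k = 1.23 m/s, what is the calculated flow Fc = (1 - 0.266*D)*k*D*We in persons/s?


1 - 0.266*D = 1 - 0.266*2.986 = 0.20572
Fs = 0.20572 * 1.23 * 2.986 = 0.75558 persons/(s*m)
Fc = 0.75558 * 1.276 = 0.96412 persons/s

0.96412 persons/s


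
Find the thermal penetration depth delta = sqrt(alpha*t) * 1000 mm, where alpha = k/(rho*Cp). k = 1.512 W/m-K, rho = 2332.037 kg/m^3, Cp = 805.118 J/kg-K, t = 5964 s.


alpha = 1.512 / (2332.037 * 805.118) = 8.0530e-07 m^2/s
alpha * t = 0.0048028
delta = sqrt(0.0048028) * 1000 = 69.302 mm

69.302 mm


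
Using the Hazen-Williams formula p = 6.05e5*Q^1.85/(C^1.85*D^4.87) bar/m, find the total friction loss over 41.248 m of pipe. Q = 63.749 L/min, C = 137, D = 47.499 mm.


Q^1.85 = 2179.1
C^1.85 = 8972.9
D^4.87 = 1.4637e+08
p/m = 0.0010038 bar/m
p_total = 0.0010038 * 41.248 = 0.041405 bar

0.041405 bar


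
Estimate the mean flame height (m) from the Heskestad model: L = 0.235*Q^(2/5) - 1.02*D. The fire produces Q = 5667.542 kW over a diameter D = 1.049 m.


Q^(2/5) = 31.722
0.235 * Q^(2/5) = 7.4546
1.02 * D = 1.0700
L = 6.3846 m

6.3846 m


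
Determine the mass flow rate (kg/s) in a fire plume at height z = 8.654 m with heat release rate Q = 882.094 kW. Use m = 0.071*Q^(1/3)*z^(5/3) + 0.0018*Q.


Q^(1/3) = 9.5904
z^(5/3) = 36.478
First term = 0.071 * 9.5904 * 36.478 = 24.838
Second term = 0.0018 * 882.094 = 1.5878
m = 26.426 kg/s

26.426 kg/s


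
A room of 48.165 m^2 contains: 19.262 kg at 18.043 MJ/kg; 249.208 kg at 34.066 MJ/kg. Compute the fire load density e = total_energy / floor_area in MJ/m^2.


Total energy = 19.262*18.043 + 249.208*34.066
= 347.5443 + 8489.520
= 8837.064 MJ
e = 8837.064 / 48.165 = 183.47 MJ/m^2

183.47 MJ/m^2


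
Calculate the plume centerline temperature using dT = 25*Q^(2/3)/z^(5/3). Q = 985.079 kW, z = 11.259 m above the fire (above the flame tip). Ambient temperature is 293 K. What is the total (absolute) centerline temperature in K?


Q^(2/3) = 99.003
z^(5/3) = 56.559
dT = 25 * 99.003 / 56.559 = 43.761 K
T = 293 + 43.761 = 336.76 K

336.76 K


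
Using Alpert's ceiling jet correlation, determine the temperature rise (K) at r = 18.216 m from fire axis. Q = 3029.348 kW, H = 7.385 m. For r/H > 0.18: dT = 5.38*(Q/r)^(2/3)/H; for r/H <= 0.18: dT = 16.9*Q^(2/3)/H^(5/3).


r/H = 18.216 / 7.385 = 2.4666
r/H > 0.18, so dT = 5.38*(Q/r)^(2/3)/H
Q/r = 166.30
(Q/r)^(2/3) = 30.241
dT = 5.38 * 30.241 / 7.385 = 22.031 K

22.031 K


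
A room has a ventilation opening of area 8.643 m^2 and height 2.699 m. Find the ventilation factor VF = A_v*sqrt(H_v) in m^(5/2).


sqrt(H_v) = 1.6429
VF = 8.643 * 1.6429 = 14.199 m^(5/2)

14.199 m^(5/2)


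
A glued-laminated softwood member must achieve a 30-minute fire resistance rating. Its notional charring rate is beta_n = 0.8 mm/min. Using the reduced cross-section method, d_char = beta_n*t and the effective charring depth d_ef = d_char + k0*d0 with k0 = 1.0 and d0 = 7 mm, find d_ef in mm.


d_char = 0.8 * 30 = 24 mm
d_ef = 24 + 1.0*7 = 31 mm

31 mm


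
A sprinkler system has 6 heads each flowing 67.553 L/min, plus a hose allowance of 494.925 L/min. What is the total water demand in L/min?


Sprinkler demand = 6 * 67.553 = 405.318 L/min
Total = 405.318 + 494.925 = 900.243 L/min

900.243 L/min


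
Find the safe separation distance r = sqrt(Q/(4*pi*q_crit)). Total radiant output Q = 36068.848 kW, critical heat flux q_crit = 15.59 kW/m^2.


4*pi*q_crit = 195.91
Q/(4*pi*q_crit) = 184.11
r = sqrt(184.11) = 13.569 m

13.569 m


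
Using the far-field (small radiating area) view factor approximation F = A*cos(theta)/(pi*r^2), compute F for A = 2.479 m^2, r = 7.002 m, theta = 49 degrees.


cos(49 deg) = 0.65606
pi*r^2 = 154.03
F = 2.479 * 0.65606 / 154.03 = 0.010559

0.010559


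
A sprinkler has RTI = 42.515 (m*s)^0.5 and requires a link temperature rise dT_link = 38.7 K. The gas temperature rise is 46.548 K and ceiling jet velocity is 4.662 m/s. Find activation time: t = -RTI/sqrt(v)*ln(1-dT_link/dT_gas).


dT_link/dT_gas = 0.83140
ln(1 - 0.83140) = -1.7802
t = -42.515 / sqrt(4.662) * -1.7802 = 35.053 s

35.053 s


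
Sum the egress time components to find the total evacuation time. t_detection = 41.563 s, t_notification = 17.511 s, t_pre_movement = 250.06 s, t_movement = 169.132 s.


Total = 41.563 + 17.511 + 250.06 + 169.132 = 478.266 s

478.266 s


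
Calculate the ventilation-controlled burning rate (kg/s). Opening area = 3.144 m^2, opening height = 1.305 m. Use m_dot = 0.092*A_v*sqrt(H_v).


sqrt(H_v) = 1.1424
m_dot = 0.092 * 3.144 * 1.1424 = 0.33043 kg/s

0.33043 kg/s


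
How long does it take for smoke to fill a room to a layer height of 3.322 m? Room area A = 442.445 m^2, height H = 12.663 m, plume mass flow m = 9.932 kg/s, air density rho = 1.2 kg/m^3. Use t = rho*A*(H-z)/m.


H - z = 9.341 m
t = 1.2 * 442.445 * 9.341 / 9.932 = 499.34 s

499.34 s


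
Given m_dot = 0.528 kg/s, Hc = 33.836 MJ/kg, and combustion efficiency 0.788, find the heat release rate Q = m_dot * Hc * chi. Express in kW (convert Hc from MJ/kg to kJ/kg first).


Hc = 33.836 MJ/kg = 33.836 * 1000 kJ/kg = 33836 kJ/kg
Q = 0.528 kg/s * 33836 kJ/kg * 0.788 = 14078 kW

14078 kW


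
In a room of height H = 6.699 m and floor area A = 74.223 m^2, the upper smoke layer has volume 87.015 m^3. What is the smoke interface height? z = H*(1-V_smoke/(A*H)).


V/(A*H) = 0.17500
1 - 0.17500 = 0.82500
z = 6.699 * 0.82500 = 5.5267 m

5.5267 m


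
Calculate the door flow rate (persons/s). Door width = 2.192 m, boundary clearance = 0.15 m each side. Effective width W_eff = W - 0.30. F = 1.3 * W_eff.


W_eff = 2.192 - 0.30 = 1.892 m
F = 1.3 * 1.892 = 2.4596 persons/s

2.4596 persons/s


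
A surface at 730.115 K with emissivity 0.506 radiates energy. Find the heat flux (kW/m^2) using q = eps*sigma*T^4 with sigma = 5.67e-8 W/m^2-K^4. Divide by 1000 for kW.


T^4 = 2.8416e+11
q = 0.506 * 5.67e-8 * 2.8416e+11 / 1000 = 8.1526 kW/m^2

8.1526 kW/m^2


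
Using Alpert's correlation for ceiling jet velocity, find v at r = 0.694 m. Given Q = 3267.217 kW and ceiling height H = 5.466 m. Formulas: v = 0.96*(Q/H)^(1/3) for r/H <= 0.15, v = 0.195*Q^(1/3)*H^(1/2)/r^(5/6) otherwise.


r/H = 0.694 / 5.466 = 0.12697
r/H <= 0.15, so v = 0.96*(Q/H)^(1/3)
Q/H = 597.73
(Q/H)^(1/3) = 8.4237
v = 0.96 * 8.4237 = 8.0868 m/s

8.0868 m/s


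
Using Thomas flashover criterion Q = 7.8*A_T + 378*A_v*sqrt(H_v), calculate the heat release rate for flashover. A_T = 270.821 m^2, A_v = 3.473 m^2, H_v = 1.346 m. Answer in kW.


7.8*A_T = 2112.4
sqrt(H_v) = 1.1602
378*A_v*sqrt(H_v) = 1523.1
Q = 2112.4 + 1523.1 = 3635.5 kW

3635.5 kW


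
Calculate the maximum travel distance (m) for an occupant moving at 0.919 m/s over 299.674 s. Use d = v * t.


d = 0.919 * 299.674 = 275.40 m

275.40 m


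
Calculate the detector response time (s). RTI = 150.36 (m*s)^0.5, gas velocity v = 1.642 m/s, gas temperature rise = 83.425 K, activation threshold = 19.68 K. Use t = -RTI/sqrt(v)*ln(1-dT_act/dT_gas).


dT_act/dT_gas = 0.23590
ln(1 - 0.23590) = -0.26906
t = -150.36 / sqrt(1.642) * -0.26906 = 31.571 s

31.571 s


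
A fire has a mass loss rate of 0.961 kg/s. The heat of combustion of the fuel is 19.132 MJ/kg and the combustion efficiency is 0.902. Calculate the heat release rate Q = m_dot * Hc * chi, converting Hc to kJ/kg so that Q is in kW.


Hc = 19.132 MJ/kg = 19.132 * 1000 kJ/kg = 19132 kJ/kg
Q = 0.961 kg/s * 19132 kJ/kg * 0.902 = 16584 kW

16584 kW


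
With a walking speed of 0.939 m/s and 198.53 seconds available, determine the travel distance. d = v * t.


d = 0.939 * 198.53 = 186.42 m

186.42 m


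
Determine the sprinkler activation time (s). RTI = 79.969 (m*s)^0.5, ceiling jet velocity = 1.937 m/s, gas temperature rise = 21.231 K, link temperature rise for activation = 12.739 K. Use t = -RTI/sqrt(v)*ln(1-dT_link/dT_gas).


dT_link/dT_gas = 0.60002
ln(1 - 0.60002) = -0.91634
t = -79.969 / sqrt(1.937) * -0.91634 = 52.652 s

52.652 s
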